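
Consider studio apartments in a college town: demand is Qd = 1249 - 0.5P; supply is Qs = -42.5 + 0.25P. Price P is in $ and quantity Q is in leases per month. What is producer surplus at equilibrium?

Producer surplus = 301088

At equilibrium Qd = Qs, so 1249 - 0.5P = -42.5 + 0.25P; collecting terms, 1291.5 = 0.75P and P* = 1722.
Plugging P* into demand: Q* = 1249 - 0.5(1722) = 388.
Supply choke price (Qs = 0): P = 170. Producer surplus = ½ × (1722 - 170) × 388 = 301088.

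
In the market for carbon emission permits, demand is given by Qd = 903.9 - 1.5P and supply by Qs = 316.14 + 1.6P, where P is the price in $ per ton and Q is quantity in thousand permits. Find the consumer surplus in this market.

Set Qd = Qs: 903.9 - 1.5P = 316.14 + 1.6P, so 587.76 = 3.1P and P* = 189.6.
Substitute back: Q* = 903.9 - 1.5(189.6) = 619.5.
Demand choke price (Qd = 0): P = 903.9/1.5 = 602.6. Consumer surplus = ½ × (602.6 - 189.6) × 619.5 = 127926.75.

Consumer surplus = 127926.75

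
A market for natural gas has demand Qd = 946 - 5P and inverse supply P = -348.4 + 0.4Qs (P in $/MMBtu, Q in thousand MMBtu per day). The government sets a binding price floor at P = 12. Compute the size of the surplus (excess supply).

Inverting to quantity form: Qs = 871 + 2.5P.
Evaluating both curves at the floor price 12 gives Qd = 886, Qs = 901.
Surplus = Qs - Qd = 901 - 886 = 15.

Surplus = 15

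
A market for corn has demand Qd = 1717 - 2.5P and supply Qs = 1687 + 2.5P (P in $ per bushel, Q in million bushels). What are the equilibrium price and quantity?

P* = 6, Q* = 1702

The market clears where 1717 - 2.5P = 1687 + 2.5P. Rearranging, 5P = 30, hence P* = 6.
Substitute back: Q* = 1717 - 2.5(6) = 1702.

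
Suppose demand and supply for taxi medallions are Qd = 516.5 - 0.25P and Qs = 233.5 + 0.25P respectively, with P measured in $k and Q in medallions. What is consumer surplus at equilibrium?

Consumer surplus = 281250

Equating demand and supply, 516.5 - 0.25P = 233.5 + 0.25P gives 0.5P = 283, so P* = 566.
Substitute back: Q* = 516.5 - 0.25(566) = 375.
Demand choke price (Qd = 0): P = 516.5/0.25 = 2066. Consumer surplus = ½ × (2066 - 566) × 375 = 281250.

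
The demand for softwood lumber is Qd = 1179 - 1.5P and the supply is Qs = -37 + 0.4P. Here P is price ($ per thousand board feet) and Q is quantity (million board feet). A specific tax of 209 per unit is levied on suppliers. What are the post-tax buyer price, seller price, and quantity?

P_b = 684, P_s = 475, Q = 153

Suppliers keep P_s = P_b - 209 per unit, so supply in terms of the buyer price is Qs = -120.6 + 0.4P_b.
Market clearing requires 1179 - 1.5P_b = -120.6 + 0.4P_b; hence 1299.6 = 1.9P_b and P_b = 684.
So P_s = 475 and the quantity traded is Q = 1179 - 1.5(684) = 153.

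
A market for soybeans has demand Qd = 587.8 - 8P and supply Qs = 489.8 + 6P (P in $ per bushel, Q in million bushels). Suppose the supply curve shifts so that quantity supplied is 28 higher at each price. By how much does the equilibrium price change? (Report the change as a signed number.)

ΔP = -2

At equilibrium Qd = Qs, so 587.8 - 8P = 489.8 + 6P; collecting terms, 98 = 14P and P* = 7.
Then Q* = 587.8 - 8(7) = 531.8.
After the shift, supply is Qs = 517.8 + 6P.
The new intersection has 70 = 14P, i.e. P = 5, Q = 547.8.
ΔP = 5 - 7 = -2.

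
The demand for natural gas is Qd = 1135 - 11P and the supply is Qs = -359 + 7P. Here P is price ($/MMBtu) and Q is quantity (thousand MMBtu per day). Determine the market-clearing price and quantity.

P* = 83, Q* = 222

Equating demand and supply, 1135 - 11P = -359 + 7P gives 18P = 1494, so P* = 83.
Substitute back: Q* = 1135 - 11(83) = 222.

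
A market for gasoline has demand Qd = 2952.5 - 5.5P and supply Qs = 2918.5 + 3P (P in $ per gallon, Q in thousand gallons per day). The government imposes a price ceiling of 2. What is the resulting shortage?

Shortage = 17

Evaluating both curves at the ceiling price 2 gives Qd = 2941.5, Qs = 2924.5.
Shortage = Qd - Qs = 2941.5 - 2924.5 = 17.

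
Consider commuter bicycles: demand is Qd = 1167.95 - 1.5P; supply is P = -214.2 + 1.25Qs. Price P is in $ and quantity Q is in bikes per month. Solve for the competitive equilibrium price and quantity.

P* = 433.3, Q* = 518

Rewriting in direct form: Qs = 171.36 + 0.8P.
Equating demand and supply, 1167.95 - 1.5P = 171.36 + 0.8P gives 2.3P = 996.59, so P* = 433.3.
From the demand curve, Q* = 1167.95 - 1.5(433.3) = 518.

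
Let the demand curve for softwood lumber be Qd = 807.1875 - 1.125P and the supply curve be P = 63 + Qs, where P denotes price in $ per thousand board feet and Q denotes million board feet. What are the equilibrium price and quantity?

Solving each curve for Q: Qs = -63 + P.
Set Qd = Qs: 807.1875 - 1.125P = -63 + P, so 870.1875 = 2.125P and P* = 409.5.
Substitute back: Q* = 807.1875 - 1.125(409.5) = 346.5.

P* = 409.5, Q* = 346.5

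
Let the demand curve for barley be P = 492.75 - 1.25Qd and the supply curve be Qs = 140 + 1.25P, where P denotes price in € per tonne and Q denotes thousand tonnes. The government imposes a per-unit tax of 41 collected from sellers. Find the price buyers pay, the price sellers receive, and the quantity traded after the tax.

Solving each curve for Q: Qd = 394.2 - 0.8P.
Sellers keep P_s = P_b - 41 per unit, so supply in terms of the buyer price is Qs = 88.75 + 1.25P_b.
Market clearing requires 394.2 - 0.8P_b = 88.75 + 1.25P_b; hence 305.45 = 2.05P_b and P_b = 149.
Then P_s = 149 - 41 = 108 and Q = 394.2 - 0.8(149) = 275.

P_b = 149, P_s = 108, Q = 275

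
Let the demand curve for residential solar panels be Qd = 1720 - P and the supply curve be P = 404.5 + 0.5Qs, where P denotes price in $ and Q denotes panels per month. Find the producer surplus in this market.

Producer surplus = 192282.25

Inverting to quantity form: Qs = -809 + 2P.
Set Qd = Qs: 1720 - P = -809 + 2P, so 2529 = 3P and P* = 843.
Substitute back: Q* = 1720 - 843 = 877.
Supply choke price (Qs = 0): P = 404.5. Producer surplus = ½ × (843 - 404.5) × 877 = 192282.25.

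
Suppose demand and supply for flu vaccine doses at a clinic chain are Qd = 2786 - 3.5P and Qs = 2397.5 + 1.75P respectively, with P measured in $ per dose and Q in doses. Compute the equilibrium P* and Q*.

Equating demand and supply, 2786 - 3.5P = 2397.5 + 1.75P gives 5.25P = 388.5, so P* = 74.
Plugging P* into demand: Q* = 2786 - 3.5(74) = 2527.

P* = 74, Q* = 2527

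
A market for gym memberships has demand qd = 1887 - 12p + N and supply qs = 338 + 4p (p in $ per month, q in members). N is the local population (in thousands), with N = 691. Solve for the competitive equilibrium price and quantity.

p* = 140, q* = 898

With N = 691, demand is qd = 2578 - 12p.
The market clears where 2578 - 12p = 338 + 4p. Rearranging, 16p = 2240, hence p* = 140.
Plugging p* into demand: q* = 2578 - 12(140) = 898.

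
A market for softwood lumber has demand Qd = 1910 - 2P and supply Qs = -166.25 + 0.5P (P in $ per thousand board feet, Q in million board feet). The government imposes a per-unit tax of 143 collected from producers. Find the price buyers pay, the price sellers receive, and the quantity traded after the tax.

Producers keep P_s = P_b - 143 per unit, so supply in terms of the buyer price is Qs = -237.75 + 0.5P_b.
Equate demand and the shifted supply: 1910 - 2P_b = -237.75 + 0.5P_b, giving 2.5P_b = 2147.75, so P_b = 859.1.
So P_s = 716.1 and the quantity traded is Q = 1910 - 2(859.1) = 191.8.

P_b = 859.1, P_s = 716.1, Q = 191.8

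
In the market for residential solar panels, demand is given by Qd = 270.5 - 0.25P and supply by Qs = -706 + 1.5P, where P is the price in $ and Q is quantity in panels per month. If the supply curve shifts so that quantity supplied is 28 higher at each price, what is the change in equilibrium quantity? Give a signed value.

Equating demand and supply, 270.5 - 0.25P = -706 + 1.5P gives 1.75P = 976.5, so P* = 558.
Plugging P* into demand: Q* = 270.5 - 0.25(558) = 131.
After the shift, supply is Qs = -678 + 1.5P.
Re-solving, 1.75P = 948.5 gives P = 542 and Q = 135.
ΔQ = 135 - 131 = 4.

ΔQ = 4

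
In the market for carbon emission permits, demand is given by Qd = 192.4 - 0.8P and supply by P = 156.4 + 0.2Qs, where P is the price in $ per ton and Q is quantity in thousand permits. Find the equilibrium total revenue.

Solving each curve for Q: Qs = -782 + 5P.
The market clears where 192.4 - 0.8P = -782 + 5P. Rearranging, 5.8P = 974.4, hence P* = 168.
Then Q* = 192.4 - 0.8(168) = 58.
Total revenue = P* × Q* = 168 × 58 = 9744.

Total revenue = 9744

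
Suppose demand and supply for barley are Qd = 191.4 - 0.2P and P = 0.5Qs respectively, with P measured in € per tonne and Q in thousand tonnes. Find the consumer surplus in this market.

Solving each curve for Q: Qs = 2P.
At equilibrium Qd = Qs, so 191.4 - 0.2P = 2P; collecting terms, 191.4 = 2.2P and P* = 87.
From the demand curve, Q* = 191.4 - 0.2(87) = 174.
Demand choke price (Qd = 0): P = 191.4/0.2 = 957. Consumer surplus = ½ × (957 - 87) × 174 = 75690.

Consumer surplus = 75690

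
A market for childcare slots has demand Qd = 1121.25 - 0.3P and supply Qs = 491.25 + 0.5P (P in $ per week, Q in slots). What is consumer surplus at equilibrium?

Set Qd = Qs: 1121.25 - 0.3P = 491.25 + 0.5P, so 630 = 0.8P and P* = 787.5.
Plugging P* into demand: Q* = 1121.25 - 0.3(787.5) = 885.
Demand choke price (Qd = 0): P = 1121.25/0.3 = 3737.5. Consumer surplus = ½ × (3737.5 - 787.5) × 885 = 1305375.

Consumer surplus = 1305375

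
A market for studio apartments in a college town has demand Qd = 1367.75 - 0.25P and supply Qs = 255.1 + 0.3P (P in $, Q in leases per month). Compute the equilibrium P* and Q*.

P* = 2023, Q* = 862

Set Qd = Qs: 1367.75 - 0.25P = 255.1 + 0.3P, so 1112.65 = 0.55P and P* = 2023.
From the demand curve, Q* = 1367.75 - 0.25(2023) = 862.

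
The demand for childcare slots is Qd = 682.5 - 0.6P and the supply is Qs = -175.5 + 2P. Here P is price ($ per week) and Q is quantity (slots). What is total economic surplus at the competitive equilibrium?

Total surplus = 254301.9375

Set Qd = Qs: 682.5 - 0.6P = -175.5 + 2P, so 858 = 2.6P and P* = 330.
From the demand curve, Q* = 682.5 - 0.6(330) = 484.5.
Demand choke price = 1137.5; supply choke price = 87.75. CS = ½(1137.5 - 330)(484.5) = 195616.875; PS = ½(330 - 87.75)(484.5) = 58685.0625. Total surplus = 254301.9375.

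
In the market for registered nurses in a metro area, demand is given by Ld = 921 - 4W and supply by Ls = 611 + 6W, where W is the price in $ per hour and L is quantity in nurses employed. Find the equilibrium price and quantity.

Equating demand and supply, 921 - 4W = 611 + 6W gives 10W = 310, so W* = 31.
Substitute back: L* = 921 - 4(31) = 797.

W* = 31, L* = 797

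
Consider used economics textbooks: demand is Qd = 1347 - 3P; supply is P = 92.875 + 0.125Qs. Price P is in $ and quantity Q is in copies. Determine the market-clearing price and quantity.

P* = 190, Q* = 777

Rewriting in direct form: Qs = -743 + 8P.
Set Qd = Qs: 1347 - 3P = -743 + 8P, so 2090 = 11P and P* = 190.
Then Q* = 1347 - 3(190) = 777.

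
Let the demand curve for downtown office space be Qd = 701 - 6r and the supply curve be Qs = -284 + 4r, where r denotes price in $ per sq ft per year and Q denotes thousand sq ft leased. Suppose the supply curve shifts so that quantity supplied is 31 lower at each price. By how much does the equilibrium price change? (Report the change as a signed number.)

Δr = 3.1

The market clears where 701 - 6r = -284 + 4r. Rearranging, 10r = 985, hence r* = 98.5.
Plugging r* into demand: Q* = 701 - 6(98.5) = 110.
After the shift, supply is Qs = -315 + 4r.
New equilibrium: 1016 = 10r, so r = 101.6 and Q = 91.4.
Δr = 101.6 - 98.5 = 3.1.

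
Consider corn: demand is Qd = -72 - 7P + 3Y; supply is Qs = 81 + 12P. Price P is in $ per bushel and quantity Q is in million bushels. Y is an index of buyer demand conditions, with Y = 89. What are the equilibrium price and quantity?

With Y = 89, demand is Qd = 195 - 7P.
Set Qd = Qs: 195 - 7P = 81 + 12P, so 114 = 19P and P* = 6.
Substitute back: Q* = 195 - 7(6) = 153.

P* = 6, Q* = 153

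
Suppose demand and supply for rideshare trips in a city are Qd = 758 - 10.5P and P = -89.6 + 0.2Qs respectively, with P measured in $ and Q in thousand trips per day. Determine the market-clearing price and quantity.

P* = 20, Q* = 548

In direct form, Qs = 448 + 5P.
Set Qd = Qs: 758 - 10.5P = 448 + 5P, so 310 = 15.5P and P* = 20.
From the demand curve, Q* = 758 - 10.5(20) = 548.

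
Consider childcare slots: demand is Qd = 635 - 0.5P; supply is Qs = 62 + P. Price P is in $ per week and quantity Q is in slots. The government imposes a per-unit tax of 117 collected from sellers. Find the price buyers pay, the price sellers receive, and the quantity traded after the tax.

With a tax of 117 on sellers, they supply based on the net price P_s = P_b - 117, so Qs = -55 + P_b.
Market clearing requires 635 - 0.5P_b = -55 + P_b; hence 690 = 1.5P_b and P_b = 460.
Then P_s = 460 - 117 = 343 and Q = 635 - 0.5(460) = 405.

P_b = 460, P_s = 343, Q = 405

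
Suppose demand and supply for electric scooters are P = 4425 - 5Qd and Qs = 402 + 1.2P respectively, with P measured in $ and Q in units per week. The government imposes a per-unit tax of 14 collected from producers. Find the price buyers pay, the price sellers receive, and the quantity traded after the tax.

Solving each curve for Q: Qd = 885 - 0.2P.
With a tax of 14 on producers, they supply based on the net price P_s = P_b - 14, so Qs = 385.2 + 1.2P_b.
Market clearing requires 885 - 0.2P_b = 385.2 + 1.2P_b; hence 499.8 = 1.4P_b and P_b = 357.
So P_s = 343 and the quantity traded is Q = 885 - 0.2(357) = 813.6.

P_b = 357, P_s = 343, Q = 813.6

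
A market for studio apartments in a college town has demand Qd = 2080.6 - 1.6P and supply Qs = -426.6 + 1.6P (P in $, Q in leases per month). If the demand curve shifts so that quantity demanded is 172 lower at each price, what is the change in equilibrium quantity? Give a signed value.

Equating demand and supply, 2080.6 - 1.6P = -426.6 + 1.6P gives 3.2P = 2507.2, so P* = 783.5.
Plugging P* into demand: Q* = 2080.6 - 1.6(783.5) = 827.
After the shift, demand is Qd = 1908.6 - 1.6P.
The new intersection has 2335.2 = 3.2P, i.e. P = 729.75, Q = 741.
ΔQ = 741 - 827 = -86.

ΔQ = -86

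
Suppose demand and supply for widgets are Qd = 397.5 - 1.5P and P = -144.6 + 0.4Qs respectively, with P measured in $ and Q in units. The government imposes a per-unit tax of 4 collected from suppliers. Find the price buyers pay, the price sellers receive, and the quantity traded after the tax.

P_b = 11.5, P_s = 7.5, Q = 380.25

Rewriting in direct form: Qs = 361.5 + 2.5P.
With a tax of 4 on suppliers, they supply based on the net price P_s = P_b - 4, so Qs = 351.5 + 2.5P_b.
Equate demand and the shifted supply: 397.5 - 1.5P_b = 351.5 + 2.5P_b, giving 4P_b = 46, so P_b = 11.5.
Then P_s = 11.5 - 4 = 7.5 and Q = 397.5 - 1.5(11.5) = 380.25.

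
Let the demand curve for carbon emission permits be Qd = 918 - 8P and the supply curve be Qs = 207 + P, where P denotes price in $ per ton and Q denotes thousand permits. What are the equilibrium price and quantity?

Equating demand and supply, 918 - 8P = 207 + P gives 9P = 711, so P* = 79.
Plugging P* into demand: Q* = 918 - 8(79) = 286.

P* = 79, Q* = 286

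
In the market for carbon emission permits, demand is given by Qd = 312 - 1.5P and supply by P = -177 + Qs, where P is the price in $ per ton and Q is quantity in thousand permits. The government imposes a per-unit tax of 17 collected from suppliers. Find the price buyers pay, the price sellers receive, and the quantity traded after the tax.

P_b = 60.8, P_s = 43.8, Q = 220.8

Inverting to quantity form: Qs = 177 + P.
The tax drives a wedge P_b - P_s = 17. Substituting P_s = P_b - 17 into supply: Qs = 160 + P_b.
Equate demand and the shifted supply: 312 - 1.5P_b = 160 + P_b, giving 2.5P_b = 152, so P_b = 60.8.
So P_s = 43.8 and the quantity traded is Q = 312 - 1.5(60.8) = 220.8.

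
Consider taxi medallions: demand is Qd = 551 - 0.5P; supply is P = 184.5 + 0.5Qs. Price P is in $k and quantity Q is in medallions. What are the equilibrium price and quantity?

In direct form, Qs = -369 + 2P.
The market clears where 551 - 0.5P = -369 + 2P. Rearranging, 2.5P = 920, hence P* = 368.
Substitute back: Q* = 551 - 0.5(368) = 367.

P* = 368, Q* = 367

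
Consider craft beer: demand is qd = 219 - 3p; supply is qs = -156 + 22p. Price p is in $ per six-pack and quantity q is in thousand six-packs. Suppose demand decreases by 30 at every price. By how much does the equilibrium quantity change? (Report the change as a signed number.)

Set qd = qs: 219 - 3p = -156 + 22p, so 375 = 25p and p* = 15.
Then q* = 219 - 3(15) = 174.
After the shift, demand is qd = 189 - 3p.
New equilibrium: 345 = 25p, so p = 13.8 and q = 147.6.
Δq = 147.6 - 174 = -26.4.

Δq = -26.4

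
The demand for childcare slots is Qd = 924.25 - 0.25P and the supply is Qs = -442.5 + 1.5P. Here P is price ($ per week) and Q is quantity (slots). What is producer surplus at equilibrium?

Producer surplus = 177147

Equating demand and supply, 924.25 - 0.25P = -442.5 + 1.5P gives 1.75P = 1366.75, so P* = 781.
Then Q* = 924.25 - 0.25(781) = 729.
Supply choke price (Qs = 0): P = 295. Producer surplus = ½ × (781 - 295) × 729 = 177147.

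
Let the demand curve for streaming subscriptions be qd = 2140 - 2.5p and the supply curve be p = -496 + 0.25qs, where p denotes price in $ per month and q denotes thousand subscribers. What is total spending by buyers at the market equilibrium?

Inverting to quantity form: qs = 1984 + 4p.
The market clears where 2140 - 2.5p = 1984 + 4p. Rearranging, 6.5p = 156, hence p* = 24.
Plugging p* into demand: q* = 2140 - 2.5(24) = 2080.
Total spending by buyers = p* × q* = 24 × 2080 = 49920.

Total spending by buyers = 49920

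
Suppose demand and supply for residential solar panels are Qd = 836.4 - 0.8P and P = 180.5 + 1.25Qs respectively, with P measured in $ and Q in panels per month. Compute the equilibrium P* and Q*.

Solving each curve for Q: Qs = -144.4 + 0.8P.
At equilibrium Qd = Qs, so 836.4 - 0.8P = -144.4 + 0.8P; collecting terms, 980.8 = 1.6P and P* = 613.
Then Q* = 836.4 - 0.8(613) = 346.

P* = 613, Q* = 346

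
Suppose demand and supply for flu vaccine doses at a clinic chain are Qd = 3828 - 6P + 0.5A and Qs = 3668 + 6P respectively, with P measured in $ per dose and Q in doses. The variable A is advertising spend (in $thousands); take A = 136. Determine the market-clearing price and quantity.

P* = 19, Q* = 3782

With A = 136, demand is Qd = 3896 - 6P.
Set Qd = Qs: 3896 - 6P = 3668 + 6P, so 228 = 12P and P* = 19.
Then Q* = 3896 - 6(19) = 3782.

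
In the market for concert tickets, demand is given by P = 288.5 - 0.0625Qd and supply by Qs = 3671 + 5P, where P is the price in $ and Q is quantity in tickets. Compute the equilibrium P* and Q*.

Rewriting in direct form: Qd = 4616 - 16P.
At equilibrium Qd = Qs, so 4616 - 16P = 3671 + 5P; collecting terms, 945 = 21P and P* = 45.
Then Q* = 4616 - 16(45) = 3896.

P* = 45, Q* = 3896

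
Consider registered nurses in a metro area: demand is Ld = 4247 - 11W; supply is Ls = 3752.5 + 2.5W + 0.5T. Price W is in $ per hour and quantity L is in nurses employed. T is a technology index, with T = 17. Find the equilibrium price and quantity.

With T = 17, supply is Ls = 3761 + 2.5W.
Equating demand and supply, 4247 - 11W = 3761 + 2.5W gives 13.5W = 486, so W* = 36.
Then L* = 4247 - 11(36) = 3851.

W* = 36, L* = 3851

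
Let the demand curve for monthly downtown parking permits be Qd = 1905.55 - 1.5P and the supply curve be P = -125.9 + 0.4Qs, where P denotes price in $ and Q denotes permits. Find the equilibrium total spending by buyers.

Total spending by buyers = 520589.3

Rewriting in direct form: Qs = 314.75 + 2.5P.
Equating demand and supply, 1905.55 - 1.5P = 314.75 + 2.5P gives 4P = 1590.8, so P* = 397.7.
Then Q* = 1905.55 - 1.5(397.7) = 1309.
Total spending by buyers = P* × Q* = 397.7 × 1309 = 520589.3.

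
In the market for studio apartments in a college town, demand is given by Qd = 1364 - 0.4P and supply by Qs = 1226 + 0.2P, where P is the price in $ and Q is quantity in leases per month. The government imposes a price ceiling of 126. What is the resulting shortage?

With P fixed at 126, quantity demanded is 1313.6 and quantity supplied is 1251.2.
Shortage = Qd - Qs = 1313.6 - 1251.2 = 62.4.

Shortage = 62.4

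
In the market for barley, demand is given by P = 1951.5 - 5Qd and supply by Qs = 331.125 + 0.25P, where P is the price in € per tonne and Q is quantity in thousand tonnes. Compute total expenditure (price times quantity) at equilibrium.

Total expenditure = 47866

In direct form, Qd = 390.3 - 0.2P.
Set Qd = Qs: 390.3 - 0.2P = 331.125 + 0.25P, so 59.175 = 0.45P and P* = 131.5.
From the demand curve, Q* = 390.3 - 0.2(131.5) = 364.
Total expenditure = P* × Q* = 131.5 × 364 = 47866.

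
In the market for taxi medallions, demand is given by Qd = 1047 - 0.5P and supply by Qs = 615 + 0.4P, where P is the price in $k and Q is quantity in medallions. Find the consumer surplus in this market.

Consumer surplus = 651249

At equilibrium Qd = Qs, so 1047 - 0.5P = 615 + 0.4P; collecting terms, 432 = 0.9P and P* = 480.
Substitute back: Q* = 1047 - 0.5(480) = 807.
Demand choke price (Qd = 0): P = 1047/0.5 = 2094. Consumer surplus = ½ × (2094 - 480) × 807 = 651249.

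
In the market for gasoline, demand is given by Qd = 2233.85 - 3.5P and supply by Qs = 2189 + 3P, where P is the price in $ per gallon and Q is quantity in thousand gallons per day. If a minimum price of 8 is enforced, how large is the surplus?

Surplus = 7.15

At P = 8: Qd = 2205.85 and Qs = 2213.
Surplus = Qs - Qd = 2213 - 2205.85 = 7.15.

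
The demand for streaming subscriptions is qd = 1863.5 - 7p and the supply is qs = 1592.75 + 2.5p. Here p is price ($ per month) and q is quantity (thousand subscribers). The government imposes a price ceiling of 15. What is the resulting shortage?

With p fixed at 15, quantity demanded is 1758.5 and quantity supplied is 1630.25.
Shortage = qd - qs = 1758.5 - 1630.25 = 128.25.

Shortage = 128.25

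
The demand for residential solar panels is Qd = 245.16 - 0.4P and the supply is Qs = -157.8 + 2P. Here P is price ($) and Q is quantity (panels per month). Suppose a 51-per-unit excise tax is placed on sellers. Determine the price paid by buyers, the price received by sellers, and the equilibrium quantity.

P_b = 210.4, P_s = 159.4, Q = 161

Sellers keep P_s = P_b - 51 per unit, so supply in terms of the buyer price is Qs = -259.8 + 2P_b.
Set Qd = Qs: 245.16 - 0.4P_b = -259.8 + 2P_b, so 504.96 = 2.4P_b and P_b = 210.4.
So P_s = 159.4 and the quantity traded is Q = 245.16 - 0.4(210.4) = 161.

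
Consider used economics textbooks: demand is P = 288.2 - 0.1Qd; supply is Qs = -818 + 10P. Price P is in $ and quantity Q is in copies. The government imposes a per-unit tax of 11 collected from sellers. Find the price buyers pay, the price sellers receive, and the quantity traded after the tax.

In direct form, Qd = 2882 - 10P.
The tax drives a wedge P_b - P_s = 11. Substituting P_s = P_b - 11 into supply: Qs = -928 + 10P_b.
Market clearing requires 2882 - 10P_b = -928 + 10P_b; hence 3810 = 20P_b and P_b = 190.5.
So P_s = 179.5 and the quantity traded is Q = 2882 - 10(190.5) = 977.

P_b = 190.5, P_s = 179.5, Q = 977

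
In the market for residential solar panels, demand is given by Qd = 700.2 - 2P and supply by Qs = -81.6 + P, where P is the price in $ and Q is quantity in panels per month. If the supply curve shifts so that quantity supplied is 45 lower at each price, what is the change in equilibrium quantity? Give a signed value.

Equating demand and supply, 700.2 - 2P = -81.6 + P gives 3P = 781.8, so P* = 260.6.
Then Q* = 700.2 - 2(260.6) = 179.
After the shift, supply is Qs = -126.6 + P.
New equilibrium: 826.8 = 3P, so P = 275.6 and Q = 149.
ΔQ = 149 - 179 = -30.

ΔQ = -30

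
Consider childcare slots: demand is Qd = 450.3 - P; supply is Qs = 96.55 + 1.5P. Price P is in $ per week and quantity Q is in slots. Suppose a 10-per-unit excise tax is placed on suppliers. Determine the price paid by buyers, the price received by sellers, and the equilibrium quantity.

P_b = 147.5, P_s = 137.5, Q = 302.8

Suppliers keep P_s = P_b - 10 per unit, so supply in terms of the buyer price is Qs = 81.55 + 1.5P_b.
Market clearing requires 450.3 - P_b = 81.55 + 1.5P_b; hence 368.75 = 2.5P_b and P_b = 147.5.
Then P_s = 147.5 - 10 = 137.5 and Q = 450.3 - 147.5 = 302.8.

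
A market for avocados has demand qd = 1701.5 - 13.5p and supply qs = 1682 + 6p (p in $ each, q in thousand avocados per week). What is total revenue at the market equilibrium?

Set qd = qs: 1701.5 - 13.5p = 1682 + 6p, so 19.5 = 19.5p and p* = 1.
Substitute back: q* = 1701.5 - 13.5(1) = 1688.
Total revenue = p* × q* = 1 × 1688 = 1688.

Total revenue = 1688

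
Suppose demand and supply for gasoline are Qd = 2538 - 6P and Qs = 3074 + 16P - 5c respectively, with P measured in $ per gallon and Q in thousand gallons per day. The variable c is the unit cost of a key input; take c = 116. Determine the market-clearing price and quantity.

P* = 2, Q* = 2526

With c = 116, supply is Qs = 2494 + 16P.
Equating demand and supply, 2538 - 6P = 2494 + 16P gives 22P = 44, so P* = 2.
Then Q* = 2538 - 6(2) = 2526.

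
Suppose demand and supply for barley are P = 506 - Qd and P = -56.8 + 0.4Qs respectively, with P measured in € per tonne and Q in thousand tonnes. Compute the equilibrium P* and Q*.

P* = 104, Q* = 402

Solving each curve for Q: Qd = 506 - P and Qs = 142 + 2.5P.
At equilibrium Qd = Qs, so 506 - P = 142 + 2.5P; collecting terms, 364 = 3.5P and P* = 104.
Plugging P* into demand: Q* = 506 - 104 = 402.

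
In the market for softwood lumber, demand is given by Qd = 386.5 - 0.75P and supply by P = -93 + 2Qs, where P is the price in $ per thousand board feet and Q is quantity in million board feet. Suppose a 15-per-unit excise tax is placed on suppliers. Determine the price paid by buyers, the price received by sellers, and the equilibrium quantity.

In direct form, Qs = 46.5 + 0.5P.
Suppliers keep P_s = P_b - 15 per unit, so supply in terms of the buyer price is Qs = 39 + 0.5P_b.
Set Qd = Qs: 386.5 - 0.75P_b = 39 + 0.5P_b, so 347.5 = 1.25P_b and P_b = 278.
Then P_s = 278 - 15 = 263 and Q = 386.5 - 0.75(278) = 178.

P_b = 278, P_s = 263, Q = 178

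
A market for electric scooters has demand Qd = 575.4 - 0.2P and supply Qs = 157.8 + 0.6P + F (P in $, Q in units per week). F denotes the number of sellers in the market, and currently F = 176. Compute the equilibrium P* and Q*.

With F = 176, supply is Qs = 333.8 + 0.6P.
At equilibrium Qd = Qs, so 575.4 - 0.2P = 333.8 + 0.6P; collecting terms, 241.6 = 0.8P and P* = 302.
Substitute back: Q* = 575.4 - 0.2(302) = 515.

P* = 302, Q* = 515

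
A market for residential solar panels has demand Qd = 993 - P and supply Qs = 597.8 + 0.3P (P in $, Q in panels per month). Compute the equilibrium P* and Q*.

P* = 304, Q* = 689

The market clears where 993 - P = 597.8 + 0.3P. Rearranging, 1.3P = 395.2, hence P* = 304.
Plugging P* into demand: Q* = 993 - 304 = 689.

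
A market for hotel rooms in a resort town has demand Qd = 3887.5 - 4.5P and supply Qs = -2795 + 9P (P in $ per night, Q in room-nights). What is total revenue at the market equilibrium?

Total revenue = 821700

At equilibrium Qd = Qs, so 3887.5 - 4.5P = -2795 + 9P; collecting terms, 6682.5 = 13.5P and P* = 495.
Substitute back: Q* = 3887.5 - 4.5(495) = 1660.
Total revenue = P* × Q* = 495 × 1660 = 821700.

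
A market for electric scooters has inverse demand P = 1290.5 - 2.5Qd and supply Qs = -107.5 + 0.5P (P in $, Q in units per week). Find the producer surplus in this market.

Rewriting in direct form: Qd = 516.2 - 0.4P.
Equating demand and supply, 516.2 - 0.4P = -107.5 + 0.5P gives 0.9P = 623.7, so P* = 693.
Then Q* = 516.2 - 0.4(693) = 239.
Supply choke price (Qs = 0): P = 215. Producer surplus = ½ × (693 - 215) × 239 = 57121.

Producer surplus = 57121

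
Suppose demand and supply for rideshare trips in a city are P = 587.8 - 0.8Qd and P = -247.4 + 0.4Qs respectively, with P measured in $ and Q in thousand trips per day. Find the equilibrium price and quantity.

P* = 31, Q* = 696

Solving each curve for Q: Qd = 734.75 - 1.25P and Qs = 618.5 + 2.5P.
Set Qd = Qs: 734.75 - 1.25P = 618.5 + 2.5P, so 116.25 = 3.75P and P* = 31.
Plugging P* into demand: Q* = 734.75 - 1.25(31) = 696.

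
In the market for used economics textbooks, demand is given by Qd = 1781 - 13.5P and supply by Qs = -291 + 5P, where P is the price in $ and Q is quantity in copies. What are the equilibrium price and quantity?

P* = 112, Q* = 269

The market clears where 1781 - 13.5P = -291 + 5P. Rearranging, 18.5P = 2072, hence P* = 112.
Substitute back: Q* = 1781 - 13.5(112) = 269.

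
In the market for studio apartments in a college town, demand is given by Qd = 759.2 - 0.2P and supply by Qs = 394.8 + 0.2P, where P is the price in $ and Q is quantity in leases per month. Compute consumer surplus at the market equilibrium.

Set Qd = Qs: 759.2 - 0.2P = 394.8 + 0.2P, so 364.4 = 0.4P and P* = 911.
Substitute back: Q* = 759.2 - 0.2(911) = 577.
Demand choke price (Qd = 0): P = 759.2/0.2 = 3796. Consumer surplus = ½ × (3796 - 911) × 577 = 832322.5.

Consumer surplus = 832322.5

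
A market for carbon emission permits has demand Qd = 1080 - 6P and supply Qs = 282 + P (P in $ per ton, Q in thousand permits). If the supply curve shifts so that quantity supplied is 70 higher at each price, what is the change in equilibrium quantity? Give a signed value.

Set Qd = Qs: 1080 - 6P = 282 + P, so 798 = 7P and P* = 114.
Plugging P* into demand: Q* = 1080 - 6(114) = 396.
After the shift, supply is Qs = 352 + P.
Re-solving, 7P = 728 gives P = 104 and Q = 456.
ΔQ = 456 - 396 = 60.

ΔQ = 60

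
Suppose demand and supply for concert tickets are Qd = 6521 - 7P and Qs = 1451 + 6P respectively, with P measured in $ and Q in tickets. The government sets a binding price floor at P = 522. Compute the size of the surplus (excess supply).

Evaluating both curves at the floor price 522 gives Qd = 2867, Qs = 4583.
Surplus = Qs - Qd = 4583 - 2867 = 1716.

Surplus = 1716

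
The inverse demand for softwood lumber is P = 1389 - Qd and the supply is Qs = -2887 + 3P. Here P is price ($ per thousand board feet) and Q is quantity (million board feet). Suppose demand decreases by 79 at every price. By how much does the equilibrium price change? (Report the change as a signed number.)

ΔP = -19.75

Solving each curve for Q: Qd = 1389 - P.
Equating demand and supply, 1389 - P = -2887 + 3P gives 4P = 4276, so P* = 1069.
Plugging P* into demand: Q* = 1389 - 1069 = 320.
After the shift, demand is Qd = 1310 - P.
The new intersection has 4197 = 4P, i.e. P = 1049.25, Q = 260.75.
ΔP = 1049.25 - 1069 = -19.75.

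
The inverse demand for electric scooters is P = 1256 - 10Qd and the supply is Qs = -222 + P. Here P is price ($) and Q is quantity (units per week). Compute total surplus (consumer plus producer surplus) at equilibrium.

Total surplus = 48598

Solving each curve for Q: Qd = 125.6 - 0.1P.
The market clears where 125.6 - 0.1P = -222 + P. Rearranging, 1.1P = 347.6, hence P* = 316.
Then Q* = 125.6 - 0.1(316) = 94.
Demand choke price = 1256; supply choke price = 222. CS = ½(1256 - 316)(94) = 44180; PS = ½(316 - 222)(94) = 4418. Total surplus = 48598.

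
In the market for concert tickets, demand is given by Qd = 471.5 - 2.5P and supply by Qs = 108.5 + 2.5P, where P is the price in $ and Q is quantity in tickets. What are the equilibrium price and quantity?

The market clears where 471.5 - 2.5P = 108.5 + 2.5P. Rearranging, 5P = 363, hence P* = 72.6.
Substitute back: Q* = 471.5 - 2.5(72.6) = 290.

P* = 72.6, Q* = 290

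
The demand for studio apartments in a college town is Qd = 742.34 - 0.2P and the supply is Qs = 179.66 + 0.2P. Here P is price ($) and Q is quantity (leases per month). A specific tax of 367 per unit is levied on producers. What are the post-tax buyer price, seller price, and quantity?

With a tax of 367 on producers, they supply based on the net price P_s = P_b - 367, so Qs = 106.26 + 0.2P_b.
Equate demand and the shifted supply: 742.34 - 0.2P_b = 106.26 + 0.2P_b, giving 0.4P_b = 636.08, so P_b = 1590.2.
So P_s = 1223.2 and the quantity traded is Q = 742.34 - 0.2(1590.2) = 424.3.

P_b = 1590.2, P_s = 1223.2, Q = 424.3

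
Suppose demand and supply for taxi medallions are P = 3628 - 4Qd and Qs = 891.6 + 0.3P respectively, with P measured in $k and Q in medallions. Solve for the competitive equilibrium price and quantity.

Solving each curve for Q: Qd = 907 - 0.25P.
Equating demand and supply, 907 - 0.25P = 891.6 + 0.3P gives 0.55P = 15.4, so P* = 28.
Substitute back: Q* = 907 - 0.25(28) = 900.

P* = 28, Q* = 900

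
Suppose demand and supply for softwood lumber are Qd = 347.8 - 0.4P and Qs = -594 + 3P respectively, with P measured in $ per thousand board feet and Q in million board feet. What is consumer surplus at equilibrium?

At equilibrium Qd = Qs, so 347.8 - 0.4P = -594 + 3P; collecting terms, 941.8 = 3.4P and P* = 277.
From the demand curve, Q* = 347.8 - 0.4(277) = 237.
Demand choke price (Qd = 0): P = 347.8/0.4 = 869.5. Consumer surplus = ½ × (869.5 - 277) × 237 = 70211.25.

Consumer surplus = 70211.25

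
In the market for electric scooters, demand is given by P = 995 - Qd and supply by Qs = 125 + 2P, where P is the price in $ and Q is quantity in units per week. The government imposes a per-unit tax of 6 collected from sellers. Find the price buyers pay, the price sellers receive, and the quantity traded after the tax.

P_b = 294, P_s = 288, Q = 701

Solving each curve for Q: Qd = 995 - P.
The tax drives a wedge P_b - P_s = 6. Substituting P_s = P_b - 6 into supply: Qs = 113 + 2P_b.
Equate demand and the shifted supply: 995 - P_b = 113 + 2P_b, giving 3P_b = 882, so P_b = 294.
Then P_s = 294 - 6 = 288 and Q = 995 - 294 = 701.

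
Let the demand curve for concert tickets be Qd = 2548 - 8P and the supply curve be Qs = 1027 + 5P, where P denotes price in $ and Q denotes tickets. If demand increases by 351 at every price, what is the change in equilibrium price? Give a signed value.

ΔP = 27

At equilibrium Qd = Qs, so 2548 - 8P = 1027 + 5P; collecting terms, 1521 = 13P and P* = 117.
Substitute back: Q* = 2548 - 8(117) = 1612.
After the shift, demand is Qd = 2899 - 8P.
Re-solving, 13P = 1872 gives P = 144 and Q = 1747.
ΔP = 144 - 117 = 27.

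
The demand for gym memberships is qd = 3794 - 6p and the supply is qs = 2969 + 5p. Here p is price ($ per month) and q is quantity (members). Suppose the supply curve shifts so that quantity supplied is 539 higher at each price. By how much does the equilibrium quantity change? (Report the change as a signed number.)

Δq = 294

The market clears where 3794 - 6p = 2969 + 5p. Rearranging, 11p = 825, hence p* = 75.
Substitute back: q* = 3794 - 6(75) = 3344.
After the shift, supply is qs = 3508 + 5p.
New equilibrium: 286 = 11p, so p = 26 and q = 3638.
Δq = 3638 - 3344 = 294.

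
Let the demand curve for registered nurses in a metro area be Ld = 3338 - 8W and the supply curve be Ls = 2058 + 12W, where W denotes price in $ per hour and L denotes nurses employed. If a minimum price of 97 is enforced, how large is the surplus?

With W fixed at 97, quantity demanded is 2562 and quantity supplied is 3222.
Surplus = Ls - Ld = 3222 - 2562 = 660.

Surplus = 660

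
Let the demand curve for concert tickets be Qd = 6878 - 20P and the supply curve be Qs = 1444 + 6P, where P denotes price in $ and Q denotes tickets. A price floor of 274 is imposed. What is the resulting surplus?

Surplus = 1690

At P = 274: Qd = 1398 and Qs = 3088.
Surplus = Qs - Qd = 3088 - 1398 = 1690.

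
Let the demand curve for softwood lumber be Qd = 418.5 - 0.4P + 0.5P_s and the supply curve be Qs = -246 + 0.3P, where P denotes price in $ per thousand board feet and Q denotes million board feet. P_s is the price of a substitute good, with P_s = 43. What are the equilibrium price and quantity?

With P_s = 43, demand is Qd = 440 - 0.4P.
The market clears where 440 - 0.4P = -246 + 0.3P. Rearranging, 0.7P = 686, hence P* = 980.
Then Q* = 440 - 0.4(980) = 48.

P* = 980, Q* = 48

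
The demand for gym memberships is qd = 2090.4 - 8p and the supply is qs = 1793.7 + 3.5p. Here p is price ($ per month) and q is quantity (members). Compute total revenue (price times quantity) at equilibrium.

The market clears where 2090.4 - 8p = 1793.7 + 3.5p. Rearranging, 11.5p = 296.7, hence p* = 25.8.
Then q* = 2090.4 - 8(25.8) = 1884.
Total revenue = p* × q* = 25.8 × 1884 = 48607.2.

Total revenue = 48607.2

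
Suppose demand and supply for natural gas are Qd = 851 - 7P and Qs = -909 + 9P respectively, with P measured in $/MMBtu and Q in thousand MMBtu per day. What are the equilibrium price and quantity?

Equating demand and supply, 851 - 7P = -909 + 9P gives 16P = 1760, so P* = 110.
From the demand curve, Q* = 851 - 7(110) = 81.

P* = 110, Q* = 81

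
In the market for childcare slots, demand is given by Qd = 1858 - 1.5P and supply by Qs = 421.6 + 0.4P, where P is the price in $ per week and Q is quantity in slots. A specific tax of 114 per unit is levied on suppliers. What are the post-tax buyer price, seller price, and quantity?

With a tax of 114 on suppliers, they supply based on the net price P_s = P_b - 114, so Qs = 376 + 0.4P_b.
Equate demand and the shifted supply: 1858 - 1.5P_b = 376 + 0.4P_b, giving 1.9P_b = 1482, so P_b = 780.
Then P_s = 780 - 114 = 666 and Q = 1858 - 1.5(780) = 688.

P_b = 780, P_s = 666, Q = 688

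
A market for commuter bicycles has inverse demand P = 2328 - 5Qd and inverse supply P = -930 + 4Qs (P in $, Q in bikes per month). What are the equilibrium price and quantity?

P* = 518, Q* = 362

Solving each curve for Q: Qd = 465.6 - 0.2P and Qs = 232.5 + 0.25P.
Equating demand and supply, 465.6 - 0.2P = 232.5 + 0.25P gives 0.45P = 233.1, so P* = 518.
Then Q* = 465.6 - 0.2(518) = 362.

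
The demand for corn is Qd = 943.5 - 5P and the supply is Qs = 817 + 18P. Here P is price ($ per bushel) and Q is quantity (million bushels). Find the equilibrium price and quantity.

Equating demand and supply, 943.5 - 5P = 817 + 18P gives 23P = 126.5, so P* = 5.5.
Then Q* = 943.5 - 5(5.5) = 916.

P* = 5.5, Q* = 916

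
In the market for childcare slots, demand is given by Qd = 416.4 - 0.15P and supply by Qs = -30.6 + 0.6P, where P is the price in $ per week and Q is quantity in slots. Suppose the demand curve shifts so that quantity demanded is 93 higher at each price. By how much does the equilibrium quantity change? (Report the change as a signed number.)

At equilibrium Qd = Qs, so 416.4 - 0.15P = -30.6 + 0.6P; collecting terms, 447 = 0.75P and P* = 596.
Then Q* = 416.4 - 0.15(596) = 327.
After the shift, demand is Qd = 509.4 - 0.15P.
The new intersection has 540 = 0.75P, i.e. P = 720, Q = 401.4.
ΔQ = 401.4 - 327 = 74.4.

ΔQ = 74.4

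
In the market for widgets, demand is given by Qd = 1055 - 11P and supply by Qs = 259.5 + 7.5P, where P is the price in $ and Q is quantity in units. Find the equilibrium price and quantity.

The market clears where 1055 - 11P = 259.5 + 7.5P. Rearranging, 18.5P = 795.5, hence P* = 43.
Substitute back: Q* = 1055 - 11(43) = 582.

P* = 43, Q* = 582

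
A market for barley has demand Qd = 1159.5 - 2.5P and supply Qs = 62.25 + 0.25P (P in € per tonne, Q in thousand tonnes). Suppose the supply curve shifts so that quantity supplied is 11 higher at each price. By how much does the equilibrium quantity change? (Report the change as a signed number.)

ΔQ = 10

The market clears where 1159.5 - 2.5P = 62.25 + 0.25P. Rearranging, 2.75P = 1097.25, hence P* = 399.
Plugging P* into demand: Q* = 1159.5 - 2.5(399) = 162.
After the shift, supply is Qs = 73.25 + 0.25P.
The new intersection has 1086.25 = 2.75P, i.e. P = 395, Q = 172.
ΔQ = 172 - 162 = 10.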